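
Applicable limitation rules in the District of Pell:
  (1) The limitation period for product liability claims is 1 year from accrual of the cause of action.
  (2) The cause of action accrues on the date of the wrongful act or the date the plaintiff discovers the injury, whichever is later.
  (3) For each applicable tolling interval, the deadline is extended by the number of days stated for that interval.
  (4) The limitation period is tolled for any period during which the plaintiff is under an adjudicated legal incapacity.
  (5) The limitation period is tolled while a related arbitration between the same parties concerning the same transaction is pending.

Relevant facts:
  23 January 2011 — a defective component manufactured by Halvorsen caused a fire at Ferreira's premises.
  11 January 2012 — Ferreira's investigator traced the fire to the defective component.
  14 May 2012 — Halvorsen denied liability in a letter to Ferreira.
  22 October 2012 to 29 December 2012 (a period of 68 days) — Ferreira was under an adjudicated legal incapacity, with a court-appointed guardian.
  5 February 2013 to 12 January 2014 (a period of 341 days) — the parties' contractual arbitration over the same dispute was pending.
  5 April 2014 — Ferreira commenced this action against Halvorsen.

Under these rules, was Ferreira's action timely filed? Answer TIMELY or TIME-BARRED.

TIME-BARRED

Taking the later of the act (23 January 2011) and discovery (11 January 2012), the claim accrued on 11 January 2012.
1 year from 11 January 2012 is 11 January 2013.
The period was tolled for 68 days by the plaintiff's legal incapacity (22 October 2012 to 29 December 2012), pushing the deadline to 20 March 2013.
Because the pending related arbitration ran from 5 February 2013 to 12 January 2014, the deadline is extended by 341 days to 24 February 2014.
Nothing else in the chronology tolls or restarts the period.
Filing on 5 April 2014 missed the 24 February 2014 deadline — the action is time-barred.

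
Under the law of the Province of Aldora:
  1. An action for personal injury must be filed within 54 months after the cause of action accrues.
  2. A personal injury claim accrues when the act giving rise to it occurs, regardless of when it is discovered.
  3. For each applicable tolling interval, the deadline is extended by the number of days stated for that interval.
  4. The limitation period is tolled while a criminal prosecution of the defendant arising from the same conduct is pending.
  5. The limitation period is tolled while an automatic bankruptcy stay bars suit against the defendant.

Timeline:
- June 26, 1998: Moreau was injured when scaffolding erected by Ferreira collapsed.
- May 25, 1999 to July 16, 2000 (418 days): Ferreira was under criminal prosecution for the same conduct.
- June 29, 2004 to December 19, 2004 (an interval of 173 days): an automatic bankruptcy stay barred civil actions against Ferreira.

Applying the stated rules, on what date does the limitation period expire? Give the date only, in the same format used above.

February 17, 2004

The limitation period began to run on June 26, 1998.
Adding the 54 months base period to June 26, 1998 gives a deadline of December 26, 2002, before any tolling.
The period was tolled for 418 days by the pending criminal prosecution (May 25, 1999 to July 16, 2000), pushing the deadline to February 17, 2004.
By the time the automatic bankruptcy stay began on June 29, 2004, the limitation period had already expired on February 17, 2004; that interval cannot revive it.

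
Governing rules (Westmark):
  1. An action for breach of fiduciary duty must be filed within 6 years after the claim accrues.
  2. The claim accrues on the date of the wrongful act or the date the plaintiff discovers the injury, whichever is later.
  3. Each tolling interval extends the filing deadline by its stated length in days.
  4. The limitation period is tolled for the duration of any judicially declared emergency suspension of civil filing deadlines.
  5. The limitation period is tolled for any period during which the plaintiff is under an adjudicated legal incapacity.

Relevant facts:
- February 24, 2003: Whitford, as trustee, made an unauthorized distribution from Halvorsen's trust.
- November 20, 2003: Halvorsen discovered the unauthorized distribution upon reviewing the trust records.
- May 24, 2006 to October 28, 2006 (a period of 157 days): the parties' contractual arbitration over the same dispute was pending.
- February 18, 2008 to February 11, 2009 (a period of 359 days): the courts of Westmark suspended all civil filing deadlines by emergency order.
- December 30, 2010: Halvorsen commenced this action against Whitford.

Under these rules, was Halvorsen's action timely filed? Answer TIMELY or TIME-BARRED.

TIME-BARRED

The claim accrued on November 20, 2003 — the later of the February 24, 2003 act and the November 20, 2003 discovery.
Adding the 6 years base period to November 20, 2003 gives a deadline of November 20, 2009, before any tolling.
The period was tolled for 359 days by the emergency suspension of filing deadlines (February 18, 2008 to February 11, 2009), pushing the deadline to November 14, 2010.
The pending related arbitration from May 24, 2006 to October 28, 2006 does not toll the period, because no stated rule makes a pending arbitration a tolling event.
Halvorsen filed on December 30, 2010, after the November 14, 2010 deadline, so the action is time-barred.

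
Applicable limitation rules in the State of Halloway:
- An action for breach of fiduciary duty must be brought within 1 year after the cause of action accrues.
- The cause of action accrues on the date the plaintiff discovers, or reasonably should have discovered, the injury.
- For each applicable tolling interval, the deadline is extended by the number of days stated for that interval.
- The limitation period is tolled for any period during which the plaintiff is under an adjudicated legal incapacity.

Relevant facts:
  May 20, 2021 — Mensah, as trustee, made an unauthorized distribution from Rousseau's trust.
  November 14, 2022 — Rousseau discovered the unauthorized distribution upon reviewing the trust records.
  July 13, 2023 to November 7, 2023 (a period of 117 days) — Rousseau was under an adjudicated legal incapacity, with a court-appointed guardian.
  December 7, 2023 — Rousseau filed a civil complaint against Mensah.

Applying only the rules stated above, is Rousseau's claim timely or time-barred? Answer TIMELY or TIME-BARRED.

TIMELY

Under the discovery rule, the claim accrued on November 14, 2022, when Rousseau discovered the injury — not on the May 20, 2021 date of the underlying act.
Adding the 1 year base period to November 14, 2022 gives a deadline of November 14, 2023, before any tolling.
The period was tolled for 117 days by the plaintiff's legal incapacity (July 13, 2023 to November 7, 2023), pushing the deadline to March 10, 2024.
Rousseau filed on December 7, 2023, before the March 10, 2024 deadline, so the action is timely.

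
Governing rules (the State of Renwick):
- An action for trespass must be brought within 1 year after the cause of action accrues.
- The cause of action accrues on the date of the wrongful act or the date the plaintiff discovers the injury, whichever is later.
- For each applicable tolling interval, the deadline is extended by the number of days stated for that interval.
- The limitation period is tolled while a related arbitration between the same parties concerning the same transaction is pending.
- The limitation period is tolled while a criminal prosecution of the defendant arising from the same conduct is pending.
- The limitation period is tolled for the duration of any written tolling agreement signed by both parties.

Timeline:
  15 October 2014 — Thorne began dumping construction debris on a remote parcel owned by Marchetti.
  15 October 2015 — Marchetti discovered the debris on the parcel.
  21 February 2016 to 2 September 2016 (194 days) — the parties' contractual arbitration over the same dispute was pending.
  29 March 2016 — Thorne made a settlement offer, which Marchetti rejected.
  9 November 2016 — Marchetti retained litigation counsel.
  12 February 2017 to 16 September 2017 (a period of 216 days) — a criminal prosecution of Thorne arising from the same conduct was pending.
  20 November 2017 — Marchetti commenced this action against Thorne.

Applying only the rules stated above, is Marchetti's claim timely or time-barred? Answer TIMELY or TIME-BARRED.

Taking the later of the act (15 October 2014) and discovery (15 October 2015), the claim accrued on 15 October 2015.
Adding the 1 year base period to 15 October 2015 gives a deadline of 15 October 2016, before any tolling.
The period was tolled for 194 days by the pending related arbitration (21 February 2016 to 2 September 2016), pushing the deadline to 27 April 2017.
The pending criminal prosecution from 12 February 2017 to 16 September 2017 tolled the period for 216 days, extending the deadline to 29 November 2017.
None of the other events listed affects the running of the period under the stated rules.
Marchetti filed on 20 November 2017, before the 29 November 2017 deadline, so the action is timely.

TIMELY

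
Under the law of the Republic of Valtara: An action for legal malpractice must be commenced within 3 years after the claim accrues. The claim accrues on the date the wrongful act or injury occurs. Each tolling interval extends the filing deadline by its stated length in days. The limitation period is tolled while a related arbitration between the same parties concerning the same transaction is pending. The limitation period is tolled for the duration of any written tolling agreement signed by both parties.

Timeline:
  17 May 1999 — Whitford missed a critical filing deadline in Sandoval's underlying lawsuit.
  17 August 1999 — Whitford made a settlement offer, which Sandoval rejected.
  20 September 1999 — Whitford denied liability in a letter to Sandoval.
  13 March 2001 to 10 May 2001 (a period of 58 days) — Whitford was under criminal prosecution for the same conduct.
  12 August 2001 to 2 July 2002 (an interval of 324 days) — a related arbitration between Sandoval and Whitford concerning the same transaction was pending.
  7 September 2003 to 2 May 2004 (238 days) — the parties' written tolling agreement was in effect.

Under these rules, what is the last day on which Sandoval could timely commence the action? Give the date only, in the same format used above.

The claim accrued on 17 May 1999, the date of the act.
Adding the 3 years base period to 17 May 1999 gives a deadline of 17 May 2002, before any tolling.
The period was tolled for 324 days by the pending related arbitration (12 August 2001 to 2 July 2002), pushing the deadline to 6 April 2003.
The written tolling agreement starting 7 September 2003 came too late — the period had run on 6 April 2003 — and so does not extend the deadline.
No stated provision tolls the period for a criminal prosecution, so the interval from 13 March 2001 to 10 May 2001 has no effect on the deadline.
None of the other events listed affects the running of the period under the stated rules.

6 April 2003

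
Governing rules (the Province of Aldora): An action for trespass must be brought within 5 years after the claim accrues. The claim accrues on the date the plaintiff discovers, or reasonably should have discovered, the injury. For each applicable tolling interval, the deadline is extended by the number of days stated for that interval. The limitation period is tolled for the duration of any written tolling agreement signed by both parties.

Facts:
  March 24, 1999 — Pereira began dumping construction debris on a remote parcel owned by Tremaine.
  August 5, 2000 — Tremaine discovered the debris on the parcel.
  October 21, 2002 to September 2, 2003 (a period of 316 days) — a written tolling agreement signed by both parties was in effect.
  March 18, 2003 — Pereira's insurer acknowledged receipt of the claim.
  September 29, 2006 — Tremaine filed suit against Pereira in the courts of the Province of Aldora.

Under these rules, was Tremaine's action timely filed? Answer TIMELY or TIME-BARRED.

TIME-BARRED

The claim did not accrue until Tremaine discovered the injury on August 5, 2000; the March 24, 1999 act date does not start the clock under the stated rule.
The untolled deadline — 5 years after August 5, 2000 — is August 5, 2005.
The period was tolled for 316 days by the written tolling agreement (October 21, 2002 to September 2, 2003), pushing the deadline to June 17, 2006.
The other events in the timeline have no effect on the limitation period under the stated rules.
Tremaine filed on September 29, 2006, after the June 17, 2006 deadline, so the action is time-barred.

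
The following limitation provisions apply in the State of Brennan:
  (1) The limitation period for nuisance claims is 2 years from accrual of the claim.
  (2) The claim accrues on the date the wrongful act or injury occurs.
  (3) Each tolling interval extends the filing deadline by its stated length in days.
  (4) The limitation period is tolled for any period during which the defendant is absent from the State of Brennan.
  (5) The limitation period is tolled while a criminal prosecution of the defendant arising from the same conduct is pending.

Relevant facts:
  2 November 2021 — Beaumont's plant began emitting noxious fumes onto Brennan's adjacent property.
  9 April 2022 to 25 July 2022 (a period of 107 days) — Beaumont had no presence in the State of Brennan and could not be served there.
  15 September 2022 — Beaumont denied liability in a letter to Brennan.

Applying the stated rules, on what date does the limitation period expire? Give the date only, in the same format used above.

The limitation period began to run on 2 November 2021.
The untolled deadline — 2 years after 2 November 2021 — is 2 November 2023.
The defendant's absence from the jurisdiction from 9 April 2022 to 25 July 2022 tolled the period for 107 days, extending the deadline to 17 February 2024.
The other events in the timeline have no effect on the limitation period under the stated rules.

17 February 2024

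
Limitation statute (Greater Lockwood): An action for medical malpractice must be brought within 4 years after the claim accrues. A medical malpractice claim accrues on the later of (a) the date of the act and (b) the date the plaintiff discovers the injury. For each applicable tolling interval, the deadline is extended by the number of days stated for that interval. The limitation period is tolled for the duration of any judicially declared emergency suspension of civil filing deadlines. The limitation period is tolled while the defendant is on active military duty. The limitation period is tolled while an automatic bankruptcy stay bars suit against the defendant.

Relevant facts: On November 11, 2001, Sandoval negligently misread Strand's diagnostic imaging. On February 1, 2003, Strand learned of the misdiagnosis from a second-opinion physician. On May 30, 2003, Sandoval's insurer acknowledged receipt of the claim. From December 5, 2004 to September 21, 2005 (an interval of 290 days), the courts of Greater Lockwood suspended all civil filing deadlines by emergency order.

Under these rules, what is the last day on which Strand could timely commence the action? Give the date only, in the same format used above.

The claim accrued on February 1, 2003 — the later of the November 11, 2001 act and the February 1, 2003 discovery.
The untolled deadline — 4 years after February 1, 2003 — is February 1, 2007.
Because the emergency suspension of filing deadlines ran from December 5, 2004 to September 21, 2005, the deadline is extended by 290 days to November 18, 2007.
Nothing else in the chronology tolls or restarts the period.

November 18, 2007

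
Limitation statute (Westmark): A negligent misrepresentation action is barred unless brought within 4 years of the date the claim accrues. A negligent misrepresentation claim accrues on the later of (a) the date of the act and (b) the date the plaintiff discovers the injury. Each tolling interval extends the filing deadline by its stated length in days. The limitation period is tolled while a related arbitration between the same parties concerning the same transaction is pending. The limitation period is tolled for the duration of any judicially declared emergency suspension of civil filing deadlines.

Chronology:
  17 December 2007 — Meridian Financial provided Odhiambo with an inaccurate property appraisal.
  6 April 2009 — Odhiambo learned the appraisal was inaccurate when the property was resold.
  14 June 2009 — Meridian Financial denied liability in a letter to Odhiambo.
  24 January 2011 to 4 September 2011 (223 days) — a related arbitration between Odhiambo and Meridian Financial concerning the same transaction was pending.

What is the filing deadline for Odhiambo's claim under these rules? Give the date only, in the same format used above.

Taking the later of the act (17 December 2007) and discovery (6 April 2009), the claim accrued on 6 April 2009.
Adding the 4 years base period to 6 April 2009 gives a deadline of 6 April 2013, before any tolling.
The pending related arbitration from 24 January 2011 to 4 September 2011 tolled the period for 223 days, extending the deadline to 15 November 2013.
Nothing else in the chronology tolls or restarts the period.

15 November 2013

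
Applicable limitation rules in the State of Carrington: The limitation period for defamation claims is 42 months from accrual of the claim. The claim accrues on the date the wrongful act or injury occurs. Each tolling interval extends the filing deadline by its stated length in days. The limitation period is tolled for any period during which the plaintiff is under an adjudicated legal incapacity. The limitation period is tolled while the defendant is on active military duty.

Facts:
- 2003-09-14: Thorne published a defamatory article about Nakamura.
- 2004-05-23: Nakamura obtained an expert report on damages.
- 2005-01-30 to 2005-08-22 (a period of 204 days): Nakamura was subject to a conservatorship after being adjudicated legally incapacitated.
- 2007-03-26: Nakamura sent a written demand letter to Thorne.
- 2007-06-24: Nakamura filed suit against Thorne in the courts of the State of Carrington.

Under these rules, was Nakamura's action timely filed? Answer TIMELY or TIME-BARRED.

The claim accrued on 2003-09-14, when the wrongful act occurred.
Adding the 42 months base period to 2003-09-14 gives a deadline of 2007-03-14, before any tolling.
The period was tolled for 204 days by the plaintiff's legal incapacity (2005-01-30 to 2005-08-22), pushing the deadline to 2007-10-04.
The other events in the timeline have no effect on the limitation period under the stated rules.
The 2007-06-24 filing precedes the 2007-10-04 deadline; the claim is timely.

TIMELY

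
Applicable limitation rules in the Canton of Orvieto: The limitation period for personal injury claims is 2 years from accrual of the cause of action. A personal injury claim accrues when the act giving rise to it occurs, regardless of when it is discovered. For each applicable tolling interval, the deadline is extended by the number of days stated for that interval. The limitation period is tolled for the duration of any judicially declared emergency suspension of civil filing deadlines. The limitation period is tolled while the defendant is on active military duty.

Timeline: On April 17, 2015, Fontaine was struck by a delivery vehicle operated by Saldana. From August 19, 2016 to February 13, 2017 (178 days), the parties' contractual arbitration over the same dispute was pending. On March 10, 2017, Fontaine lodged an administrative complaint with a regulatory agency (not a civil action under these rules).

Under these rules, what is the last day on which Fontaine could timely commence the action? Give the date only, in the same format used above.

April 17, 2017

The cause of action accrued on April 17, 2015, the date of the act.
Adding the 2 years base period to April 17, 2015 gives a deadline of April 17, 2017, before any tolling.
Although a pending arbitration ran from August 19, 2016 to February 13, 2017, the stated rules do not make that a tolling event, so it is disregarded.
The other events in the timeline have no effect on the limitation period under the stated rules.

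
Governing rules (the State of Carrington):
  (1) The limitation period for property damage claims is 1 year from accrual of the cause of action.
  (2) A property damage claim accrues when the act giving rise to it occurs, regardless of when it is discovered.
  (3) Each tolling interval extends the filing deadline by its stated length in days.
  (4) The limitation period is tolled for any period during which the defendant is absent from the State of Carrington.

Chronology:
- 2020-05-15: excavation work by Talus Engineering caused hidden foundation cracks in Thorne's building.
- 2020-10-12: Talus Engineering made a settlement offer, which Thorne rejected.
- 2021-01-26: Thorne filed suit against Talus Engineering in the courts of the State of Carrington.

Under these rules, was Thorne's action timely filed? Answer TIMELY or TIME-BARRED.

The limitation period began to run on 2020-05-15.
The untolled deadline — 1 year after 2020-05-15 — is 2021-05-15.
None of the other events listed affects the running of the period under the stated rules.
Thorne filed on 2021-01-26, before the 2021-05-15 deadline, so the action is timely.

TIMELY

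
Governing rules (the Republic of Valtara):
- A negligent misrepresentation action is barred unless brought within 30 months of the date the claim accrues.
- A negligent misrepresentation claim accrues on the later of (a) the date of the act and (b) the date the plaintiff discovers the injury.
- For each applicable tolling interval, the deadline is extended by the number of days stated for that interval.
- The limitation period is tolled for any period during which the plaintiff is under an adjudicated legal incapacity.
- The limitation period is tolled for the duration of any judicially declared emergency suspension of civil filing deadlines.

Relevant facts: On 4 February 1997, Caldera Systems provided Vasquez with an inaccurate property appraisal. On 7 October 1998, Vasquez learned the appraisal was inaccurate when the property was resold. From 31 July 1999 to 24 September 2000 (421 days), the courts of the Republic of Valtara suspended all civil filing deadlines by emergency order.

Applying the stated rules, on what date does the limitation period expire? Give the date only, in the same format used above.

2 June 2002

Because discovery on 7 October 1998 post-dates the 4 February 1997 act, accrual under the later-of rule falls on 7 October 1998.
Adding the 30 months base period to 7 October 1998 gives a deadline of 7 April 2001, before any tolling.
Because the emergency suspension of filing deadlines ran from 31 July 1999 to 24 September 2000, the deadline is extended by 421 days to 2 June 2002.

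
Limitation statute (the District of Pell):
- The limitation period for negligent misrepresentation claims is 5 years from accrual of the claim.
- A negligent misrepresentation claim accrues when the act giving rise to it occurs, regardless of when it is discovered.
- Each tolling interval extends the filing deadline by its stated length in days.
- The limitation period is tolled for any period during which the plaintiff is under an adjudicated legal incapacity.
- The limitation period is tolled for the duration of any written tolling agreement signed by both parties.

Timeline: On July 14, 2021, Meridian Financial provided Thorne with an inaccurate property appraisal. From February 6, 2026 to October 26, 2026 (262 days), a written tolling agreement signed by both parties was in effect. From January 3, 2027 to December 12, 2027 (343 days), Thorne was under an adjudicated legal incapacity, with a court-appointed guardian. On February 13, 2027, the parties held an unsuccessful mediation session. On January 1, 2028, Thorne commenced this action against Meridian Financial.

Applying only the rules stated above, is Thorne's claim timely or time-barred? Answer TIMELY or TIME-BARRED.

TIMELY

The limitation period began to run on July 14, 2021.
Adding the 5 years base period to July 14, 2021 gives a deadline of July 14, 2026, before any tolling.
Because the written tolling agreement ran from February 6, 2026 to October 26, 2026, the deadline is extended by 262 days to April 2, 2027.
The period was tolled for 343 days by the plaintiff's legal incapacity (January 3, 2027 to December 12, 2027), pushing the deadline to March 10, 2028.
Nothing else in the chronology tolls or restarts the period.
Filing on January 1, 2028 beat the March 10, 2028 deadline — the action is timely.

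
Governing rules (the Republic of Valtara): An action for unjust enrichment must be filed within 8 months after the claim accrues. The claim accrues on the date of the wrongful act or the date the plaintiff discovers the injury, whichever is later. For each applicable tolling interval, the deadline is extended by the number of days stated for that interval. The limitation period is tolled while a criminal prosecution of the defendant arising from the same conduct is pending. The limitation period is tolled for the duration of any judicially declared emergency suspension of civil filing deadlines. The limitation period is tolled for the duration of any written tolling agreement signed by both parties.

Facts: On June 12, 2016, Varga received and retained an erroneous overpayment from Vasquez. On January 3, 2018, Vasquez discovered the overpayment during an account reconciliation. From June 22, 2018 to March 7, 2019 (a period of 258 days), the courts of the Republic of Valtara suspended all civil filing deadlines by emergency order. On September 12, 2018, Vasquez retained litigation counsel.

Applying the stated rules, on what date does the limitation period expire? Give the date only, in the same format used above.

Because discovery on January 3, 2018 post-dates the June 12, 2016 act, accrual under the later-of rule falls on January 3, 2018.
The untolled deadline — 8 months after January 3, 2018 — is September 3, 2018.
The emergency suspension of filing deadlines from June 22, 2018 to March 7, 2019 tolled the period for 258 days, extending the deadline to May 19, 2019.
Nothing else in the chronology tolls or restarts the period.

May 19, 2019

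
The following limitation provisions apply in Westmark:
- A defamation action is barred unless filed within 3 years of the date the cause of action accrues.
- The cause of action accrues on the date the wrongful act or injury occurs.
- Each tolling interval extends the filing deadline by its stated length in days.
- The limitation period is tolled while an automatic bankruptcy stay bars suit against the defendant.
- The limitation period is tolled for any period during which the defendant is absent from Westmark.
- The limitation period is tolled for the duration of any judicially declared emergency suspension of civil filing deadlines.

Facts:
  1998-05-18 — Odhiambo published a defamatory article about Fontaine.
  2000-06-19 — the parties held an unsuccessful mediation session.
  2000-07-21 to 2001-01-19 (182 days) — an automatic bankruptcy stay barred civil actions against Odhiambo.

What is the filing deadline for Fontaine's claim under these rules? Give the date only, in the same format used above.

The limitation period began to run on 1998-05-18.
3 years from 1998-05-18 is 2001-05-18.
The period was tolled for 182 days by the automatic bankruptcy stay (2000-07-21 to 2001-01-19), pushing the deadline to 2001-11-16.
None of the other events listed affects the running of the period under the stated rules.

2001-11-16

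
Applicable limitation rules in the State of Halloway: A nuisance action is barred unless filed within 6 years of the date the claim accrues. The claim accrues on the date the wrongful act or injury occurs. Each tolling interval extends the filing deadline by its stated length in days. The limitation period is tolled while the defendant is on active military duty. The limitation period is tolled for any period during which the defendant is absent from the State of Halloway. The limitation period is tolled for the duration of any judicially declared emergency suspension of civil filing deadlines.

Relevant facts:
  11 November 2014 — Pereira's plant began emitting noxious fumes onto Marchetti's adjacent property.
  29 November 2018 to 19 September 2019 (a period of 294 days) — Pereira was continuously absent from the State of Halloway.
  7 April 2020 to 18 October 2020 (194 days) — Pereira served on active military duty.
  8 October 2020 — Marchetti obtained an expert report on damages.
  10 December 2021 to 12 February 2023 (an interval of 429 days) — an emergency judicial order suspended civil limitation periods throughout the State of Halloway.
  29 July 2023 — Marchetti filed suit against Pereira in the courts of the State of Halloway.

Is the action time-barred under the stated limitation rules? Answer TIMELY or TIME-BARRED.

The limitation period began to run on 11 November 2014.
Adding the 6 years base period to 11 November 2014 gives a deadline of 11 November 2020, before any tolling.
Because the defendant's absence from the jurisdiction ran from 29 November 2018 to 19 September 2019, the deadline is extended by 294 days to 1 September 2021.
The period was tolled for 194 days by the defendant's active military service (7 April 2020 to 18 October 2020), pushing the deadline to 14 March 2022.
Because the emergency suspension of filing deadlines ran from 10 December 2021 to 12 February 2023, the deadline is extended by 429 days to 17 May 2023.
None of the other events listed affects the running of the period under the stated rules.
Filing on 29 July 2023 missed the 17 May 2023 deadline — the action is time-barred.

TIME-BARRED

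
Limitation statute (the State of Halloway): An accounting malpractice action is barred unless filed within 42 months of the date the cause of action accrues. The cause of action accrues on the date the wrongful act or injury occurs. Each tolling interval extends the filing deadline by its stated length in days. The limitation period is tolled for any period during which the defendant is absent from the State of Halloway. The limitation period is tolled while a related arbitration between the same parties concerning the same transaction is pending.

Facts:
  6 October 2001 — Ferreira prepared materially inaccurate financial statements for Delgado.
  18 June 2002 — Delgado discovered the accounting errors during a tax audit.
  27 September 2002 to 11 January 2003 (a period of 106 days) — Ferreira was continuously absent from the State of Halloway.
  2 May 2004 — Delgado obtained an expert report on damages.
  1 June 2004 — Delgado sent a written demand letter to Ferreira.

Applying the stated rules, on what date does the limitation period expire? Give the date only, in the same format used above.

21 July 2005

The claim accrued on 6 October 2001, when the wrongful act occurred; under the stated occurrence rule the 18 June 2002 discovery does not delay accrual.
Adding the 42 months base period to 6 October 2001 gives a deadline of 6 April 2005, before any tolling.
The period was tolled for 106 days by the defendant's absence from the jurisdiction (27 September 2002 to 11 January 2003), pushing the deadline to 21 July 2005.
Nothing else in the chronology tolls or restarts the period.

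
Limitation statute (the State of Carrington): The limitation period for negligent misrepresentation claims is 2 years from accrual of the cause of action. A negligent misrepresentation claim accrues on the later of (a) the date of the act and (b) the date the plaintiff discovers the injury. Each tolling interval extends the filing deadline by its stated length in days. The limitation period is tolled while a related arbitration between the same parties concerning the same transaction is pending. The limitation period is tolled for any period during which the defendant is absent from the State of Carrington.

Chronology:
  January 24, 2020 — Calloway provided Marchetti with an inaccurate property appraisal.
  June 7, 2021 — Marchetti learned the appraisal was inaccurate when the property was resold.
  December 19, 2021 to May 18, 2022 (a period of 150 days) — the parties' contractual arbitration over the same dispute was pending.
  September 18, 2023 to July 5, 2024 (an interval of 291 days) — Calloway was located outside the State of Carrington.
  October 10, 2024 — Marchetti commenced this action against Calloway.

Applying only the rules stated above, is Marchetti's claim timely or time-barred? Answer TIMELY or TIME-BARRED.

Taking the later of the act (January 24, 2020) and discovery (June 7, 2021), the claim accrued on June 7, 2021.
Adding the 2 years base period to June 7, 2021 gives a deadline of June 7, 2023, before any tolling.
The period was tolled for 150 days by the pending related arbitration (December 19, 2021 to May 18, 2022), pushing the deadline to November 4, 2023.
The period was tolled for 291 days by the defendant's absence from the jurisdiction (September 18, 2023 to July 5, 2024), pushing the deadline to August 21, 2024.
The October 10, 2024 filing falls after the August 21, 2024 deadline; the claim is time-barred.

TIME-BARRED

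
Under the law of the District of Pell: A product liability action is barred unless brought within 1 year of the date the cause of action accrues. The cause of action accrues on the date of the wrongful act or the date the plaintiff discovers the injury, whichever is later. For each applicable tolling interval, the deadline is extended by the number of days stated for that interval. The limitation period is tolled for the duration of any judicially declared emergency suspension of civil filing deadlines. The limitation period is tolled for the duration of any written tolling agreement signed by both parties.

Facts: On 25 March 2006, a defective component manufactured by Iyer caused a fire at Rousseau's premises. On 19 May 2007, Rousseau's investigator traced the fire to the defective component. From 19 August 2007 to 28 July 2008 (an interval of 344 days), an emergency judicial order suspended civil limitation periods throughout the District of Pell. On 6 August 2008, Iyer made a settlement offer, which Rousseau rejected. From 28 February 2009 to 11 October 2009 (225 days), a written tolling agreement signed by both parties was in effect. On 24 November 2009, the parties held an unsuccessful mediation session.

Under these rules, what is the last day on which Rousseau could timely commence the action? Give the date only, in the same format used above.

Because discovery on 19 May 2007 post-dates the 25 March 2006 act, accrual under the later-of rule falls on 19 May 2007.
Adding the 1 year base period to 19 May 2007 gives a deadline of 19 May 2008, before any tolling.
Because the emergency suspension of filing deadlines ran from 19 August 2007 to 28 July 2008, the deadline is extended by 344 days to 28 April 2009.
Because the written tolling agreement ran from 28 February 2009 to 11 October 2009, the deadline is extended by 225 days to 9 December 2009.
Nothing else in the chronology tolls or restarts the period.

9 December 2009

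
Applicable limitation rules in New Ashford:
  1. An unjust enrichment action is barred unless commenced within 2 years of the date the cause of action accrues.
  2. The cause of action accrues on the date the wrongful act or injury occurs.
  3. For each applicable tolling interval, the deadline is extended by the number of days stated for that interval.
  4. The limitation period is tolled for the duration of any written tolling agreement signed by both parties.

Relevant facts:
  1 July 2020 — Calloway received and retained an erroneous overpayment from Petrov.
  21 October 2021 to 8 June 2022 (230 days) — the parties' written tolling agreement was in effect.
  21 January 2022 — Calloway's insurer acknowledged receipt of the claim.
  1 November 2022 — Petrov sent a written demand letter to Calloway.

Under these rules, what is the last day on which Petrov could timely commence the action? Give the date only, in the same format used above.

The limitation period began to run on 1 July 2020.
2 years from 1 July 2020 is 1 July 2022.
Because the written tolling agreement ran from 21 October 2021 to 8 June 2022, the deadline is extended by 230 days to 16 February 2023.
Nothing else in the chronology tolls or restarts the period.

16 February 2023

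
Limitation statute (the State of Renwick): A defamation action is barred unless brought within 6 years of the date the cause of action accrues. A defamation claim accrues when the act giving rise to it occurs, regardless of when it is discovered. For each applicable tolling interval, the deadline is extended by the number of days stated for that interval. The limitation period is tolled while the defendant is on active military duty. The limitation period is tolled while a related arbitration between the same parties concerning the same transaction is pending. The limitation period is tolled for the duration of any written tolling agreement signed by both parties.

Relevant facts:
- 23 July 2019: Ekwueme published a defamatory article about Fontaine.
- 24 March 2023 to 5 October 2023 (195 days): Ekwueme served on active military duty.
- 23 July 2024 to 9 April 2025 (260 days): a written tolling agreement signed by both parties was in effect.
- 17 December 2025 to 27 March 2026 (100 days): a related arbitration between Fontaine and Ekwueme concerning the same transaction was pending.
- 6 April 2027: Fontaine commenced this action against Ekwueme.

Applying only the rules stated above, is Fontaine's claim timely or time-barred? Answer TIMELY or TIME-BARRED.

TIME-BARRED

The limitation period began to run on 23 July 2019.
Adding the 6 years base period to 23 July 2019 gives a deadline of 23 July 2025, before any tolling.
The period was tolled for 195 days by the defendant's active military service (24 March 2023 to 5 October 2023), pushing the deadline to 3 February 2026.
Because the written tolling agreement ran from 23 July 2024 to 9 April 2025, the deadline is extended by 260 days to 21 October 2026.
The pending related arbitration from 17 December 2025 to 27 March 2026 tolled the period for 100 days, extending the deadline to 29 January 2027.
Fontaine filed on 6 April 2027, after the 29 January 2027 deadline, so the action is time-barred.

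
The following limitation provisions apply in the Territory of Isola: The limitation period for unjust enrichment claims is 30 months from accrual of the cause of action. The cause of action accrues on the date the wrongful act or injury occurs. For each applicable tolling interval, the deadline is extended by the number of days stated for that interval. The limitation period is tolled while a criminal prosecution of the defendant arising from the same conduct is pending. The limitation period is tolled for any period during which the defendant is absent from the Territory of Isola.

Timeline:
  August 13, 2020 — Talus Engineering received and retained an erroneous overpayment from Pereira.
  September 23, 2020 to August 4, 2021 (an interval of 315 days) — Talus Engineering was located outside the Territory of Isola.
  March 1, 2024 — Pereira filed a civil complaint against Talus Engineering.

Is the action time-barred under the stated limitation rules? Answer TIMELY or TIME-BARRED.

The cause of action accrued on August 13, 2020, the date of the act.
The untolled deadline — 30 months after August 13, 2020 — is February 13, 2023.
The defendant's absence from the jurisdiction from September 23, 2020 to August 4, 2021 tolled the period for 315 days, extending the deadline to December 25, 2023.
Pereira filed on March 1, 2024, after the December 25, 2023 deadline, so the action is time-barred.

TIME-BARRED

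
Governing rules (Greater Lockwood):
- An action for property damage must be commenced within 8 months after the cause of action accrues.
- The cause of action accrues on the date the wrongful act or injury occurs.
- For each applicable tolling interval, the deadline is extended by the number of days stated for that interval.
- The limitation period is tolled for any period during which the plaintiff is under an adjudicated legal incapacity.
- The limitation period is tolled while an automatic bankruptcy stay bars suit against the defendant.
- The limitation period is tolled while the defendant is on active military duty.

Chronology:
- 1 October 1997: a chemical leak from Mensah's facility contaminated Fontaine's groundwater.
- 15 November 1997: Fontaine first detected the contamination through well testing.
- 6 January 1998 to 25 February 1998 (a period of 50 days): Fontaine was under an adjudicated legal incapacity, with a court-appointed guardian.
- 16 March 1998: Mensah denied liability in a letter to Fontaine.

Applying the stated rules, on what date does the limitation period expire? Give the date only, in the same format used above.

The claim accrued on 1 October 1997, when the wrongful act occurred; under the stated occurrence rule the 15 November 1997 discovery does not delay accrual.
Adding the 8 months base period to 1 October 1997 gives a deadline of 1 June 1998, before any tolling.
The period was tolled for 50 days by the plaintiff's legal incapacity (6 January 1998 to 25 February 1998), pushing the deadline to 21 July 1998.
The other events in the timeline have no effect on the limitation period under the stated rules.

21 July 1998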